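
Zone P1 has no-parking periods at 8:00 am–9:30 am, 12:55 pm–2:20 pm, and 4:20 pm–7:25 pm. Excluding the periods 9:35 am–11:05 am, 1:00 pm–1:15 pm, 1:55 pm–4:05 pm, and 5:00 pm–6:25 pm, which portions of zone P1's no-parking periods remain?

8:00 am–9:30 am, 12:55 pm–1:00 pm, 1:15 pm–1:55 pm, 4:20 pm–5:00 pm, 6:25 pm–7:25 pm

8:00 am–9:30 am: nothing removed.
12:55 pm–2:20 pm \ B = 12:55 pm–1:00 pm, 1:15 pm–1:55 pm.
4:20 pm–7:25 pm \ B = 4:20 pm–5:00 pm, 6:25 pm–7:25 pm.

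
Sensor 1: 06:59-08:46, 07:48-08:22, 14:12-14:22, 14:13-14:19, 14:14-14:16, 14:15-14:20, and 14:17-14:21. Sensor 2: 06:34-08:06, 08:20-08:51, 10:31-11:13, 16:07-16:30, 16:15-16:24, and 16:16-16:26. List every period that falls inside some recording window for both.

06:59–08:06, 08:20–08:46

Merge the first list: 06:59–08:46, 14:12–14:22.
Merge the second list: 06:34–08:06, 08:20–08:51, 10:31–11:13, 16:07–16:30.
06:59–08:46 overlaps B on 06:59–08:06, 08:20–08:46.
14:12–14:22 falls entirely outside B.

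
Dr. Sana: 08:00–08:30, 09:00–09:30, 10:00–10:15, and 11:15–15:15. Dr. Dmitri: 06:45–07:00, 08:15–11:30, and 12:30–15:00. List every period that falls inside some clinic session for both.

08:00–08:30 meets the second set on 08:15–08:30.
09:00–09:30 meets the second set on 09:00–09:30.
10:00–10:15 meets the second set on 10:00–10:15.
11:15–15:15 meets the second set on 11:15–11:30, 12:30–15:00.

08:15–08:30, 09:00–09:30, 10:00–10:15, 11:15–11:30, 12:30–15:00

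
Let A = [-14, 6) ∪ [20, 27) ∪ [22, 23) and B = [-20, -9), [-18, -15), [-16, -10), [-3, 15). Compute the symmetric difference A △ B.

[-20, -14) ∪ [-9, -3) ∪ [6, 15) ∪ [20, 27)

A, merged: [-14, 6), [20, 27).
B, merged: [-20, -9), [-3, 15).
Only in the first: [-9, -3), [20, 27).
Only in the second: [-20, -14), [6, 15).
Together these are the periods covered by exactly one.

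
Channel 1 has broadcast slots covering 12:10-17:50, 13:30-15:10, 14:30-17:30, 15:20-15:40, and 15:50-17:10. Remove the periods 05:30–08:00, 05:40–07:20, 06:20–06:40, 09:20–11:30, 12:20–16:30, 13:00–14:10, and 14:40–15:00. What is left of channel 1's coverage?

12:10–12:20, 16:30–17:50

First set merges to 12:10–17:50.
Second set merges to 05:30–08:00, 09:20–11:30, 12:20–16:30.
12:10–17:50 minus B → 12:10–12:20, 16:30–17:50.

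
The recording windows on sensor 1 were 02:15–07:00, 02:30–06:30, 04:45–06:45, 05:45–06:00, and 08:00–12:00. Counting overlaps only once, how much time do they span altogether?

8 h 45 min

Merged: 02:15–07:00, 08:00–12:00.
Lengths: 4 h 45 min + 4 h = 8 h 45 min.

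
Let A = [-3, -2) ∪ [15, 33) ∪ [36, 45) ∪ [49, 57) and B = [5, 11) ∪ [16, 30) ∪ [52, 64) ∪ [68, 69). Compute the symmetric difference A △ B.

[-3, -2) ∪ [5, 11) ∪ [15, 16) ∪ [30, 33) ∪ [36, 45) ∪ [49, 52) ∪ [57, 64) ∪ [68, 69)

Only in the first: [-3, -2), [15, 16), [30, 33), [36, 45), [49, 52).
Only in the second: [5, 11), [57, 64), [68, 69).
Together these are the periods covered by exactly one.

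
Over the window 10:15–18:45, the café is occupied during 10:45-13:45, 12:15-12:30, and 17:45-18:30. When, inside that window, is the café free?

Covered (merged): 10:45–13:45, 17:45–18:30.
Gaps within 10:15–18:45: 10:15–10:45, 13:45–17:45, 18:30–18:45.

10:15–10:45, 13:45–17:45, 18:30–18:45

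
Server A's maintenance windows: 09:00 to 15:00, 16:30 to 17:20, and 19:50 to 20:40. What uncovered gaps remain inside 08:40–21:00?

The merged coverage is 09:00–15:00, 16:30–17:20, 19:50–20:40.
Gaps within 08:40–21:00: 08:40–09:00, 15:00–16:30, 17:20–19:50, 20:40–21:00.

08:40–09:00, 15:00–16:30, 17:20–19:50, 20:40–21:00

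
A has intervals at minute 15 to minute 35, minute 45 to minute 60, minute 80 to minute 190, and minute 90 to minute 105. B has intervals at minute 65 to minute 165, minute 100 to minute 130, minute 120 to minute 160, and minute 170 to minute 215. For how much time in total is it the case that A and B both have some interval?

First set merges to minute 15 to minute 35, minute 45 to minute 60, minute 80 to minute 190.
Second set merges to minute 65 to minute 165, minute 170 to minute 215.
A ∩ B = minute 80 to minute 165, minute 170 to minute 190.
Total: 85 minutes + 20 minutes = 105 minutes.

105 minutes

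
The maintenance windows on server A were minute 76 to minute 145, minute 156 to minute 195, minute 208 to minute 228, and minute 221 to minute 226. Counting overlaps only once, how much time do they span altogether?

Merged: minute 76 to minute 145, minute 156 to minute 195, minute 208 to minute 228.
Lengths: 69 minutes + 39 minutes + 20 minutes = 128 minutes.

128 minutes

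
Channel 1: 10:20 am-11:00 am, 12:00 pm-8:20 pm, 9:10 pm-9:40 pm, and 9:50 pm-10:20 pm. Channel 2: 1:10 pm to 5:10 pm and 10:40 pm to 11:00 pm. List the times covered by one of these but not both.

Only in the first: 10:20 am-11:00 am, 12:00 pm-1:10 pm, 5:10 pm-8:20 pm, 9:10 pm-9:40 pm, 9:50 pm-10:20 pm.
Only in the second: 10:40 pm-11:00 pm.
Together these are the periods covered by exactly one.

10:20 am-11:00 am, 12:00 pm-1:10 pm, 5:10 pm-8:20 pm, 9:10 pm-9:40 pm, 9:50 pm-10:20 pm, 10:40 pm-11:00 pm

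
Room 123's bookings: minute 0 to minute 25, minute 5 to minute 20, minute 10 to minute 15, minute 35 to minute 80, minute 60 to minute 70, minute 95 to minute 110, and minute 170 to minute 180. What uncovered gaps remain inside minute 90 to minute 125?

The merged coverage is minute 0 to minute 25, minute 35 to minute 80, minute 95 to minute 110, minute 170 to minute 180.
Uncovered inside minute 90 to minute 125: minute 90 to minute 95, minute 110 to minute 125.

minute 90 to minute 95, minute 110 to minute 125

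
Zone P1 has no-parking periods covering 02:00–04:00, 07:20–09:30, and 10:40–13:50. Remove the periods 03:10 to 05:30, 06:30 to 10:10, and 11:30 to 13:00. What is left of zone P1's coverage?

02:00-03:10, 10:40-11:30, 13:00-13:50

02:00-04:00 minus B → 02:00-03:10.
07:20-09:30: fully covered by B → removed.
10:40-13:50 minus B → 10:40-11:30, 13:00-13:50.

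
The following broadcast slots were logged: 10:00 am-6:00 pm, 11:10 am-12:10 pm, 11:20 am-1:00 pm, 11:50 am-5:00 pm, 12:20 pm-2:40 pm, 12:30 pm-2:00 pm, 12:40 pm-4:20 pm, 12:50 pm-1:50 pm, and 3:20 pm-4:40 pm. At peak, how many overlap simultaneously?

7

Walk the sorted start/end points keeping a running depth.
The depth first hits 7 at 12:50 pm.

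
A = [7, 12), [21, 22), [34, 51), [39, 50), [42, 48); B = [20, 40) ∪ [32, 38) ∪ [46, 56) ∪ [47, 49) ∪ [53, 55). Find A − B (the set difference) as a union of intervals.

[7, 12) ∪ [40, 46)

Merge the first list: [7, 12), [21, 22), [34, 51).
Merge the second list: [20, 40), [46, 56).
[7, 12): no B overlap → unchanged.
[21, 22): fully covered by B → removed.
[34, 51) minus B → [40, 46).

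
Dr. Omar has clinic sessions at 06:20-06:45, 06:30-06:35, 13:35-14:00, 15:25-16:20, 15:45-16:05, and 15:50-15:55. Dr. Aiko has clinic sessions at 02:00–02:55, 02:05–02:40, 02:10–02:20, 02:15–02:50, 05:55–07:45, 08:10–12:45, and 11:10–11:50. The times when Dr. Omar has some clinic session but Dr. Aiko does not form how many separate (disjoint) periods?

First set merges to 06:20–06:45, 13:35–14:00, 15:25–16:20.
Second set merges to 02:00–02:55, 05:55–07:45, 08:10–12:45.
A \ B = 13:35–14:00, 15:25–16:20.
That is 2 disjoint pieces.

2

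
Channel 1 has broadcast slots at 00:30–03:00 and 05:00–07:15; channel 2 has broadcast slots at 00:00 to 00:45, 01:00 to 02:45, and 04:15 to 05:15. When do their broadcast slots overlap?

00:30–00:45, 01:00–02:45, 05:00–05:15

00:30–03:00 overlaps B on 00:30–00:45, 01:00–02:45.
05:00–07:15 overlaps B on 05:00–05:15.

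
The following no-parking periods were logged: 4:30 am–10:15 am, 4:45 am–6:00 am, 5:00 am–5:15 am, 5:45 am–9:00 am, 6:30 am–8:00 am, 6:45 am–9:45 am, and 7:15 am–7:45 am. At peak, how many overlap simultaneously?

Walk the sorted start/end points keeping a running depth.
The depth first hits 5 at 7:15 am.

5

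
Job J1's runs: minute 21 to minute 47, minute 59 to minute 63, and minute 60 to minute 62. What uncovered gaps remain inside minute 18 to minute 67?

Covered (merged): minute 21 to minute 47, minute 59 to minute 63.
Complement within minute 18 to minute 67: minute 18 to minute 21, minute 47 to minute 59, minute 63 to minute 67.

minute 18 to minute 21, minute 47 to minute 59, minute 63 to minute 67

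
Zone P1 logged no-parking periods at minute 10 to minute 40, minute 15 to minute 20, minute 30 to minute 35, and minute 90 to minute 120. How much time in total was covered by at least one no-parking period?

60 minutes

Merged: minute 10 to minute 40, minute 90 to minute 120.
Lengths: 30 minutes + 30 minutes = 60 minutes.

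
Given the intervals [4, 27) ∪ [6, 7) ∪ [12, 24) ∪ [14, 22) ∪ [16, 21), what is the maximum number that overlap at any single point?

4

Walk the sorted start/end points keeping a running depth.
The depth first hits 4 at 16.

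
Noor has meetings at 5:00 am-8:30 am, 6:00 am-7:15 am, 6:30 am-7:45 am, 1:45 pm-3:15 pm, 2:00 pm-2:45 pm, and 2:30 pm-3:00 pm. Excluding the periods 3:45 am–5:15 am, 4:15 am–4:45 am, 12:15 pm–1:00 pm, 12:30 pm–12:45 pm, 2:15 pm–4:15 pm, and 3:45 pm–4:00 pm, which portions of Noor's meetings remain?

Merge the first list: 5:00 am–8:30 am, 1:45 pm–3:15 pm.
Merge the second list: 3:45 am–5:15 am, 12:15 pm–1:00 pm, 2:15 pm–4:15 pm.
5:00 am–8:30 am minus B → 5:15 am–8:30 am.
1:45 pm–3:15 pm minus B → 1:45 pm–2:15 pm.

5:15 am–8:30 am, 1:45 pm–2:15 pm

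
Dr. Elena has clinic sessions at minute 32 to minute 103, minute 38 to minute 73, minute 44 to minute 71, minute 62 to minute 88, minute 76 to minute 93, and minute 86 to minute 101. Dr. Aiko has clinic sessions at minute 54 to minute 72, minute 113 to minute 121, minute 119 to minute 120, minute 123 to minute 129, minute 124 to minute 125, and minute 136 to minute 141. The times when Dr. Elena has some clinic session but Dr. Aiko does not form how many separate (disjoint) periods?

2

Merge the first list: minute 32 to minute 103.
Merge the second list: minute 54 to minute 72, minute 113 to minute 121, minute 123 to minute 129, minute 136 to minute 141.
A \ B = minute 32 to minute 54, minute 72 to minute 103.
That is 2 disjoint pieces.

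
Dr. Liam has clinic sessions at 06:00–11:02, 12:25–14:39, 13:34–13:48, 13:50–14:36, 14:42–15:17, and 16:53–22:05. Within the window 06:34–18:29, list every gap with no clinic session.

After merging, the occupied span is 06:00–11:02, 12:25–14:39, 14:42–15:17, 16:53–22:05.
Complement within 06:34–18:29: 11:02–12:25, 14:39–14:42, 15:17–16:53.

11:02–12:25, 14:39–14:42, 15:17–16:53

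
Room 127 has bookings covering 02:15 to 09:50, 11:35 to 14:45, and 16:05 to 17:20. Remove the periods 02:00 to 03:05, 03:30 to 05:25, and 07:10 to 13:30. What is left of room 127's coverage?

03:05–03:30, 05:25–07:10, 13:30–14:45, 16:05–17:20

02:15–09:50 \ B = 03:05–03:30, 05:25–07:10.
11:35–14:45 \ B = 13:30–14:45.
16:05–17:20: nothing removed.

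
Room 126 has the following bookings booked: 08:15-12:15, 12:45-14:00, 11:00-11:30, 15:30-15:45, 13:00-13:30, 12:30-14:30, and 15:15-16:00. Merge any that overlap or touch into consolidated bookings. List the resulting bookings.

Sort by start: 08:15-12:15, 11:00-11:30, 12:30-14:30, 12:45-14:00, 13:00-13:30, 15:15-16:00, 15:30-15:45.
11:00-11:30 overlaps/touches 08:15-12:15 → extend to 08:15-12:15.
12:30-14:30 is disjoint → start new block.
12:45-14:00 overlaps/touches 12:30-14:30 → extend to 12:30-14:30.
13:00-13:30 overlaps/touches 12:30-14:30 → extend to 12:30-14:30.
15:15-16:00 is disjoint → start new block.
15:30-15:45 overlaps/touches 15:15-16:00 → extend to 15:15-16:00.

08:15-12:15, 12:30-14:30, 15:15-16:00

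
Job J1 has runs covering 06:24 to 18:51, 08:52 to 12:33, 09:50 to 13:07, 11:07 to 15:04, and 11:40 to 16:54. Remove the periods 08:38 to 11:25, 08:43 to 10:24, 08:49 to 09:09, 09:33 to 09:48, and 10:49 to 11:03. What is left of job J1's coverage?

First set merges to 06:24–18:51.
Second set merges to 08:38–11:25.
06:24–18:51 with B removed leaves 06:24–08:38, 11:25–18:51.

06:24–08:38, 11:25–18:51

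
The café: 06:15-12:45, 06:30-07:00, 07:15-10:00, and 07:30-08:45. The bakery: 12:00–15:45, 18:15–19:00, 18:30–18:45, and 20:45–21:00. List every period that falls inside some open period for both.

12:00–12:45

Merge the first list: 06:15–12:45.
Merge the second list: 12:00–15:45, 18:15–19:00, 20:45–21:00.
06:15–12:45 overlaps B on 12:00–12:45.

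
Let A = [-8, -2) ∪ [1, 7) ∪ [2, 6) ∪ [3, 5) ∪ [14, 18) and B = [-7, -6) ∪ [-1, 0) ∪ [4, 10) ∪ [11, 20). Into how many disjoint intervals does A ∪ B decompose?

4

Merge the first list: [-8, -2), [1, 7), [14, 18).
A ∪ B = [-8, -2), [-1, 0), [1, 10), [11, 20).
That is 4 disjoint pieces.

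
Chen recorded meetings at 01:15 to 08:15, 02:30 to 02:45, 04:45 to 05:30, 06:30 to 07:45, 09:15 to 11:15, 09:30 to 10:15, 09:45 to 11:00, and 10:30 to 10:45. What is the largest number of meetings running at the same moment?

At 09:45, 3 of the intervals are simultaneously active.
No point has more.

3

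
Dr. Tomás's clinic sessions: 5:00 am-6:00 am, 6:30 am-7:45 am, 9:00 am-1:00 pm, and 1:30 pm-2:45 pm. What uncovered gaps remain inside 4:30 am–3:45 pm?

After merging, the occupied span is 5:00 am–6:00 am, 6:30 am–7:45 am, 9:00 am–1:00 pm, 1:30 pm–2:45 pm.
Complement within 4:30 am–3:45 pm: 4:30 am–5:00 am, 6:00 am–6:30 am, 7:45 am–9:00 am, 1:00 pm–1:30 pm, 2:45 pm–3:45 pm.

4:30 am–5:00 am, 6:00 am–6:30 am, 7:45 am–9:00 am, 1:00 pm–1:30 pm, 2:45 pm–3:45 pm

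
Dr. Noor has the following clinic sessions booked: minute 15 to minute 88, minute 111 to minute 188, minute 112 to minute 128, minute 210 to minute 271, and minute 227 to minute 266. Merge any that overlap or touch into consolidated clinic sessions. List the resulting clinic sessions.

minute 111 to minute 188 is disjoint → start new block.
minute 112 to minute 128 overlaps/touches minute 111 to minute 188 → extend to minute 111 to minute 188.
minute 210 to minute 271 is disjoint → start new block.
minute 227 to minute 266 overlaps/touches minute 210 to minute 271 → extend to minute 210 to minute 271.

minute 15 to minute 88, minute 111 to minute 188, minute 210 to minute 271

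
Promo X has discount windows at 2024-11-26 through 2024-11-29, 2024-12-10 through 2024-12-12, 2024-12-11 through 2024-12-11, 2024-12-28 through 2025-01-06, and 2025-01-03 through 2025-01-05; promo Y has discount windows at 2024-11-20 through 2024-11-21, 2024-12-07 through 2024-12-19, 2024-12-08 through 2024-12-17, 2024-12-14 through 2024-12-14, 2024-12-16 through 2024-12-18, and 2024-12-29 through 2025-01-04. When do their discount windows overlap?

Merge the first list: 2024-11-26 through 2024-11-29, 2024-12-10 through 2024-12-12, 2024-12-28 through 2025-01-06.
Merge the second list: 2024-11-20 through 2024-11-21, 2024-12-07 through 2024-12-19, 2024-12-29 through 2025-01-04.
2024-11-26 through 2024-11-29 meets no B interval.
2024-12-10 through 2024-12-12 ∩ B → 2024-12-10 through 2024-12-12.
2024-12-28 through 2025-01-06 ∩ B → 2024-12-29 through 2025-01-04.

2024-12-10 through 2024-12-12, 2024-12-29 through 2025-01-04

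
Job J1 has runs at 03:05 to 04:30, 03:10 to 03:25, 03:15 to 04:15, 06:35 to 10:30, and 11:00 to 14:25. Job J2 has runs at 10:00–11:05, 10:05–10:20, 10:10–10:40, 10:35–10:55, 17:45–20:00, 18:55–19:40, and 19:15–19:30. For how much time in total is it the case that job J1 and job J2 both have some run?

35 min

Merge the first list: 03:05-04:30, 06:35-10:30, 11:00-14:25.
Merge the second list: 10:00-11:05, 17:45-20:00.
A ∩ B = 10:00-10:30, 11:00-11:05.
Total: 30 min + 5 min = 35 min.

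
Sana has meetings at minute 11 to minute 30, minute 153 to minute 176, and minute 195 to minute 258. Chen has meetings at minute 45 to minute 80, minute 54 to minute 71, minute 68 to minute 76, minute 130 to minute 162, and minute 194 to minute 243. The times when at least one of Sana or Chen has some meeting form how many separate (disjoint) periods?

4

B, merged: minute 45 to minute 80, minute 130 to minute 162, minute 194 to minute 243.
A ∪ B = minute 11 to minute 30, minute 45 to minute 80, minute 130 to minute 176, minute 194 to minute 258.
That is 4 disjoint pieces.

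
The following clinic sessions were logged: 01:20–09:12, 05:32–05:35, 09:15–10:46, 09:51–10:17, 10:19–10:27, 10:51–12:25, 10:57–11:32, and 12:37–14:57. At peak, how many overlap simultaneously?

2

Sweep endpoints in order; track running count of active intervals.
Peak of 2 reached at 05:32.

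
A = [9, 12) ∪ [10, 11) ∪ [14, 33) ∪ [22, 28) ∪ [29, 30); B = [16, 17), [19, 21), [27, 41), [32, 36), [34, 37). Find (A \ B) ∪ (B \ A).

First set merges to [9, 12), [14, 33).
Second set merges to [16, 17), [19, 21), [27, 41).
A but not B: [9, 12), [14, 16), [17, 19), [21, 27).
B but not A: [33, 41).
Combining gives A △ B.

[9, 12) ∪ [14, 16) ∪ [17, 19) ∪ [21, 27) ∪ [33, 41)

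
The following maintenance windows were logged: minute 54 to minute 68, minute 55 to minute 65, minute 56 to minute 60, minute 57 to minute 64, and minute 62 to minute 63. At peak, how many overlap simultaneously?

4

Walk the sorted start/end points keeping a running depth.
The depth first hits 4 at minute 57.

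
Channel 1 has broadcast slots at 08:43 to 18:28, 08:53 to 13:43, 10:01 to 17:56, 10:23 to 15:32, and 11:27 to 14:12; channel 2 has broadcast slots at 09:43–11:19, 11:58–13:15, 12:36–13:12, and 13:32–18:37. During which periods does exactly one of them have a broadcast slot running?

First set merges to 08:43–18:28.
Second set merges to 09:43–11:19, 11:58–13:15, 13:32–18:37.
Only in the first: 08:43–09:43, 11:19–11:58, 13:15–13:32.
Only in the second: 18:28–18:37.
Together these are the periods covered by exactly one.

08:43–09:43, 11:19–11:58, 13:15–13:32, 18:28–18:37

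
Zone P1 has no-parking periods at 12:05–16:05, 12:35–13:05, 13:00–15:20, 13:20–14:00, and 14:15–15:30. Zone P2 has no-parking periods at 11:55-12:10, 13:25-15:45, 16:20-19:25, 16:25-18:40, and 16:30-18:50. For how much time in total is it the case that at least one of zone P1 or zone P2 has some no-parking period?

7 h 15 min

First set merges to 12:05–16:05.
Second set merges to 11:55–12:10, 13:25–15:45, 16:20–19:25.
A ∪ B = 11:55–16:05, 16:20–19:25.
Total: 4 h 10 min + 3 h 5 min = 7 h 15 min.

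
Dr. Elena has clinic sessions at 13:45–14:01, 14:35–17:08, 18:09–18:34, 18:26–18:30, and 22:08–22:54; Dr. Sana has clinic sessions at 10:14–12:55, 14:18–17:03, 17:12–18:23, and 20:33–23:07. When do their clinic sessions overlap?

First set merges to 13:45–14:01, 14:35–17:08, 18:09–18:34, 22:08–22:54.
13:45–14:01 falls entirely outside B.
14:35–17:08 overlaps B on 14:35–17:03.
18:09–18:34 overlaps B on 18:09–18:23.
22:08–22:54 overlaps B on 22:08–22:54.

14:35–17:03, 18:09–18:23, 22:08–22:54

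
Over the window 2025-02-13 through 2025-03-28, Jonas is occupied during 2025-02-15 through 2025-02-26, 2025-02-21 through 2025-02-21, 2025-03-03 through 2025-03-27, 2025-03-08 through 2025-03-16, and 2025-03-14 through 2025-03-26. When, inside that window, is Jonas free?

2025-02-13 through 2025-02-14, 2025-02-27 through 2025-03-02, 2025-03-28 through 2025-03-28

After merging, the occupied span is 2025-02-15 through 2025-02-26, 2025-03-03 through 2025-03-27.
Gaps within 2025-02-13 through 2025-03-28: 2025-02-13 through 2025-02-14, 2025-02-27 through 2025-03-02, 2025-03-28 through 2025-03-28.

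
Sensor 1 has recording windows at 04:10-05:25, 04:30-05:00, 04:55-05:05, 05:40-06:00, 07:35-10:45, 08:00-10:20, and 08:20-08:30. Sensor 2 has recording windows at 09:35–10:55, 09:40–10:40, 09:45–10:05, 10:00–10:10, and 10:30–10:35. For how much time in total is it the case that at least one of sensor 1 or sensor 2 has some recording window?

A, merged: 04:10-05:25, 05:40-06:00, 07:35-10:45.
B, merged: 09:35-10:55.
A ∪ B = 04:10-05:25, 05:40-06:00, 07:35-10:55.
Total: 1 h 15 min + 20 min + 3 h 20 min = 4 h 55 min.

4 h 55 min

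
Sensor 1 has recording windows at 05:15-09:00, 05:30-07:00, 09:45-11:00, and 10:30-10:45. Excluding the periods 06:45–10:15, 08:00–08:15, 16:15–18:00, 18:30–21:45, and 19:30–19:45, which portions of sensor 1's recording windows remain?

A, merged: 05:15–09:00, 09:45–11:00.
B, merged: 06:45–10:15, 16:15–18:00, 18:30–21:45.
05:15–09:00 \ B = 05:15–06:45.
09:45–11:00 \ B = 10:15–11:00.

05:15–06:45, 10:15–11:00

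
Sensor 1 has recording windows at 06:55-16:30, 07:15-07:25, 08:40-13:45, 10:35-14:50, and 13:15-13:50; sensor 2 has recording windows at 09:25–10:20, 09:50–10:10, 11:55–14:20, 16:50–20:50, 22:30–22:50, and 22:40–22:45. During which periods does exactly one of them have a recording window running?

06:55–09:25, 10:20–11:55, 14:20–16:30, 16:50–20:50, 22:30–22:50

Merge the first list: 06:55–16:30.
Merge the second list: 09:25–10:20, 11:55–14:20, 16:50–20:50, 22:30–22:50.
Only in the first: 06:55–09:25, 10:20–11:55, 14:20–16:30.
Only in the second: 16:50–20:50, 22:30–22:50.
Together these are the periods covered by exactly one.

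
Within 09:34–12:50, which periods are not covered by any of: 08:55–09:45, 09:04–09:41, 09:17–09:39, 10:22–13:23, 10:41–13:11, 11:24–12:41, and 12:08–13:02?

09:45-10:22

Covered (merged): 08:55-09:45, 10:22-13:23.
Gaps within 09:34-12:50: 09:45-10:22.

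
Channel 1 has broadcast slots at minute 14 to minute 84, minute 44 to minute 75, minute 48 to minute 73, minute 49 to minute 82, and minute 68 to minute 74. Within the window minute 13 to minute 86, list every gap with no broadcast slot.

minute 13 to minute 14, minute 84 to minute 86

Covered (merged): minute 14 to minute 84.
Uncovered inside minute 13 to minute 86: minute 13 to minute 14, minute 84 to minute 86.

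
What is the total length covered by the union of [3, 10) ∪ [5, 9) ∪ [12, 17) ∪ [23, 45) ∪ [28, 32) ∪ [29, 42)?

Merged: [3, 10), [12, 17), [23, 45).
Lengths: 7 + 5 + 22 = 34.

34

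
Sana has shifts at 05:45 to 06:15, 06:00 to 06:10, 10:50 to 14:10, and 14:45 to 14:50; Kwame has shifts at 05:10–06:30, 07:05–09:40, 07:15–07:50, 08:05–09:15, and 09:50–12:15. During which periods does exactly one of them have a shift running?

05:10–05:45, 06:15–06:30, 07:05–09:40, 09:50–10:50, 12:15–14:10, 14:45–14:50

A, merged: 05:45–06:15, 10:50–14:10, 14:45–14:50.
B, merged: 05:10–06:30, 07:05–09:40, 09:50–12:15.
Only in the first: 12:15–14:10, 14:45–14:50.
Only in the second: 05:10–05:45, 06:15–06:30, 07:05–09:40, 09:50–10:50.
Together these are the periods covered by exactly one.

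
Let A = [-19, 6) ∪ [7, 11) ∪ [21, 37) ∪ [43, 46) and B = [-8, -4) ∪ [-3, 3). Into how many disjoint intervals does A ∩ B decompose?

2

A ∩ B = [-8, -4), [-3, 3).
That is 2 disjoint pieces.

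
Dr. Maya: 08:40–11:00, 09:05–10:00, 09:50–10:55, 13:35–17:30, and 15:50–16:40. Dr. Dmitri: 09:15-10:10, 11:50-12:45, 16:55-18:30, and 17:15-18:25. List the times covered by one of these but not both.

08:40–09:15, 10:10–11:00, 11:50–12:45, 13:35–16:55, 17:30–18:30

Merge the first list: 08:40–11:00, 13:35–17:30.
Merge the second list: 09:15–10:10, 11:50–12:45, 16:55–18:30.
A \ B = 08:40–09:15, 10:10–11:00, 13:35–16:55.
B \ A = 11:50–12:45, 17:30–18:30.
Union of the two gives the symmetric difference.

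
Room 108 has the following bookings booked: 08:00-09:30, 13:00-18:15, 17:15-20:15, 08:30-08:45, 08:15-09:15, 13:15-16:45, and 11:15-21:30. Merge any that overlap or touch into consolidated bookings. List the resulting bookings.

Sort by start: 08:00-09:30, 08:15-09:15, 08:30-08:45, 11:15-21:30, 13:00-18:15, 13:15-16:45, 17:15-20:15.
08:15-09:15 overlaps/touches 08:00-09:30 → extend to 08:00-09:30.
08:30-08:45 overlaps/touches 08:00-09:30 → extend to 08:00-09:30.
11:15-21:30 is disjoint → start new block.
13:00-18:15 overlaps/touches 11:15-21:30 → extend to 11:15-21:30.
13:15-16:45 overlaps/touches 11:15-21:30 → extend to 11:15-21:30.
17:15-20:15 overlaps/touches 11:15-21:30 → extend to 11:15-21:30.

08:00-09:30, 11:15-21:30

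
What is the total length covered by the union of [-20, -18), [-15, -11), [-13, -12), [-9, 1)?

Merged: [-20, -18), [-15, -11), [-9, 1).
Lengths: 2 + 4 + 10 = 16.

16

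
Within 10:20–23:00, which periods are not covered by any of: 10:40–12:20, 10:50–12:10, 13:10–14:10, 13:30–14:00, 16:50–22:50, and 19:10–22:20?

10:20-10:40, 12:20-13:10, 14:10-16:50, 22:50-23:00

Covered (merged): 10:40-12:20, 13:10-14:10, 16:50-22:50.
Complement within 10:20-23:00: 10:20-10:40, 12:20-13:10, 14:10-16:50, 22:50-23:00.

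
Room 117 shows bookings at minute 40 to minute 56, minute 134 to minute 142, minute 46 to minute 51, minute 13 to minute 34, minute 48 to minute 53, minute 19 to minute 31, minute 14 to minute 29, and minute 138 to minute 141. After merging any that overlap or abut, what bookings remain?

Sort by start: minute 13 to minute 34, minute 14 to minute 29, minute 19 to minute 31, minute 40 to minute 56, minute 46 to minute 51, minute 48 to minute 53, minute 134 to minute 142, minute 138 to minute 141.
minute 14 to minute 29 overlaps/touches minute 13 to minute 34 → extend to minute 13 to minute 34.
minute 19 to minute 31 overlaps/touches minute 13 to minute 34 → extend to minute 13 to minute 34.
minute 40 to minute 56 is disjoint → start new block.
minute 46 to minute 51 overlaps/touches minute 40 to minute 56 → extend to minute 40 to minute 56.
minute 48 to minute 53 overlaps/touches minute 40 to minute 56 → extend to minute 40 to minute 56.
minute 134 to minute 142 is disjoint → start new block.
minute 138 to minute 141 overlaps/touches minute 134 to minute 142 → extend to minute 134 to minute 142.

minute 13 to minute 34, minute 40 to minute 56, minute 134 to minute 142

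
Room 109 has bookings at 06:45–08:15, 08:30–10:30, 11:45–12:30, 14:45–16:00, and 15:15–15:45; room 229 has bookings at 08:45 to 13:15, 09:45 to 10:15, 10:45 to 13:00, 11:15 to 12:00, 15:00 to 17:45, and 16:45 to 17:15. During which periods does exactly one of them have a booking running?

Merge the first list: 06:45–08:15, 08:30–10:30, 11:45–12:30, 14:45–16:00.
Merge the second list: 08:45–13:15, 15:00–17:45.
Only in the first: 06:45–08:15, 08:30–08:45, 14:45–15:00.
Only in the second: 10:30–11:45, 12:30–13:15, 16:00–17:45.
Together these are the periods covered by exactly one.

06:45–08:15, 08:30–08:45, 10:30–11:45, 12:30–13:15, 14:45–15:00, 16:00–17:45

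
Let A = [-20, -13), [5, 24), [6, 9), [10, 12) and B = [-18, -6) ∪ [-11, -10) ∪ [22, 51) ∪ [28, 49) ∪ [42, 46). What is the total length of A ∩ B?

7

Merge the first list: [-20, -13), [5, 24).
Merge the second list: [-18, -6), [22, 51).
A ∩ B = [-18, -13), [22, 24).
Total: 5 + 2 = 7.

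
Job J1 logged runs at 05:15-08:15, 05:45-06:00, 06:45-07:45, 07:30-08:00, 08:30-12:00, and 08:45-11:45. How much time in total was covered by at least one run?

Merged: 05:15–08:15, 08:30–12:00.
Lengths: 3 h + 3 h 30 min = 6 h 30 min.

6 h 30 min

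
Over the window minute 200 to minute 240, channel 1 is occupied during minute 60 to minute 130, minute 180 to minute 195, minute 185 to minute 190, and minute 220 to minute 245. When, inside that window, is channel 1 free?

After merging, the occupied span is minute 60 to minute 130, minute 180 to minute 195, minute 220 to minute 245.
Complement within minute 200 to minute 240: minute 200 to minute 220.

minute 200 to minute 220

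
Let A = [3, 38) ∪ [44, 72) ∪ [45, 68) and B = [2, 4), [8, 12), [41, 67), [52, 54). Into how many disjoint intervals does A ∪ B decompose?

Merge the first list: [3, 38), [44, 72).
Merge the second list: [2, 4), [8, 12), [41, 67).
A ∪ B = [2, 38), [41, 72).
That is 2 disjoint pieces.

2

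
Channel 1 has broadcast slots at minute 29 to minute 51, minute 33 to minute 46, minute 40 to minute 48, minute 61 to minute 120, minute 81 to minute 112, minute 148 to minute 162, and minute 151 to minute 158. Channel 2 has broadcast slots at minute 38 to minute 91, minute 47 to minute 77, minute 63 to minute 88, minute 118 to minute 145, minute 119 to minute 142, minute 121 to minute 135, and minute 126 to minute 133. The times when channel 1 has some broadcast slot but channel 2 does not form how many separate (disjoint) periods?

Merge the first list: minute 29 to minute 51, minute 61 to minute 120, minute 148 to minute 162.
Merge the second list: minute 38 to minute 91, minute 118 to minute 145.
A \ B = minute 29 to minute 38, minute 91 to minute 118, minute 148 to minute 162.
That is 3 disjoint pieces.

3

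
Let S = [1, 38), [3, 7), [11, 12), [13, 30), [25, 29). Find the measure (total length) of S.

Merged: [1, 38).
Length: 37.

37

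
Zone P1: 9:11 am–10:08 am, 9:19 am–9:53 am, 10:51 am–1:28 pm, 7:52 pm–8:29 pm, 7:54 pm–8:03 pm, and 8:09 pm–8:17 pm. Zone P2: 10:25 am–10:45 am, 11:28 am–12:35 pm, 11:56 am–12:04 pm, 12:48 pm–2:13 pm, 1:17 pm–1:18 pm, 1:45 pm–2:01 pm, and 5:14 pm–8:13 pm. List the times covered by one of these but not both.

First set merges to 9:11 am–10:08 am, 10:51 am–1:28 pm, 7:52 pm–8:29 pm.
Second set merges to 10:25 am–10:45 am, 11:28 am–12:35 pm, 12:48 pm–2:13 pm, 5:14 pm–8:13 pm.
Only in the first: 9:11 am–10:08 am, 10:51 am–11:28 am, 12:35 pm–12:48 pm, 8:13 pm–8:29 pm.
Only in the second: 10:25 am–10:45 am, 1:28 pm–2:13 pm, 5:14 pm–7:52 pm.
Together these are the periods covered by exactly one.

9:11 am–10:08 am, 10:25 am–10:45 am, 10:51 am–11:28 am, 12:35 pm–12:48 pm, 1:28 pm–2:13 pm, 5:14 pm–7:52 pm, 8:13 pm–8:29 pm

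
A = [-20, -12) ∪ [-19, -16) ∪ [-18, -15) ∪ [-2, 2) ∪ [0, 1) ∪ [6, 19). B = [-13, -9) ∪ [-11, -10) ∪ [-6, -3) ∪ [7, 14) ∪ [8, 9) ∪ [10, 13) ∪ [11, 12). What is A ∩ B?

[-13, -12) ∪ [7, 14)

A, merged: [-20, -12), [-2, 2), [6, 19).
B, merged: [-13, -9), [-6, -3), [7, 14).
[-20, -12) meets the second set on [-13, -12).
[-2, 2): no overlap with the second set.
[6, 19) meets the second set on [7, 14).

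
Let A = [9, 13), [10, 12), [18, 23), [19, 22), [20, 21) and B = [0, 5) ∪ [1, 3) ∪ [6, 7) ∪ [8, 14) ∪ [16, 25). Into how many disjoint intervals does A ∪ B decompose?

4

Merge the first list: [9, 13), [18, 23).
Merge the second list: [0, 5), [6, 7), [8, 14), [16, 25).
A ∪ B = [0, 5), [6, 7), [8, 14), [16, 25).
That is 4 disjoint pieces.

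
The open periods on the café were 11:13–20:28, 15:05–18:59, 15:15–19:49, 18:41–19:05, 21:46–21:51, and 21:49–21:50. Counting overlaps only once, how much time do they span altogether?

9 h 20 min

Merged: 11:13–20:28, 21:46–21:51.
Lengths: 9 h 15 min + 5 min = 9 h 20 min.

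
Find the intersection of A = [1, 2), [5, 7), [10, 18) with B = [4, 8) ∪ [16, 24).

[1, 2) falls entirely outside B.
[5, 7) overlaps B on [5, 7).
[10, 18) overlaps B on [16, 18).

[5, 7) ∪ [16, 18)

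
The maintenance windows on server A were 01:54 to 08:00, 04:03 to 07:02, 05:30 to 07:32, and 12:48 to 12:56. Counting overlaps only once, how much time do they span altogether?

Merged: 01:54–08:00, 12:48–12:56.
Lengths: 6 h 6 min + 8 min = 6 h 14 min.

6 h 14 min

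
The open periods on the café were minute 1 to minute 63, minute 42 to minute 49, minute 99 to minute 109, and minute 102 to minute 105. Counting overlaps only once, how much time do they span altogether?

Merged: minute 1 to minute 63, minute 99 to minute 109.
Lengths: 62 minutes + 10 minutes = 72 minutes.

72 minutes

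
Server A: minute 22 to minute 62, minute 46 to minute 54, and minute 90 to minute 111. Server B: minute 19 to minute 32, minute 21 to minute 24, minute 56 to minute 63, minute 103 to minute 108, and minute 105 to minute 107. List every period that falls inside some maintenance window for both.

minute 22 to minute 32, minute 56 to minute 62, minute 103 to minute 108

First set merges to minute 22 to minute 62, minute 90 to minute 111.
Second set merges to minute 19 to minute 32, minute 56 to minute 63, minute 103 to minute 108.
minute 22 to minute 62 ∩ B → minute 22 to minute 32, minute 56 to minute 62.
minute 90 to minute 111 ∩ B → minute 103 to minute 108.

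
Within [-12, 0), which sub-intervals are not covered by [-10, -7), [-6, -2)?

After merging, the occupied span is [-10, -7), [-6, -2).
Gaps within [-12, 0): [-12, -10), [-7, -6), [-2, 0).

[-12, -10) ∪ [-7, -6) ∪ [-2, 0)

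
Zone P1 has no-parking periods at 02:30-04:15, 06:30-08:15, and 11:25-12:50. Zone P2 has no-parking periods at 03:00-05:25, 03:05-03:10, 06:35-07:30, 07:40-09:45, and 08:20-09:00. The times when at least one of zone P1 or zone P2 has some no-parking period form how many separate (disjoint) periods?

Second set merges to 03:00–05:25, 06:35–07:30, 07:40–09:45.
A ∪ B = 02:30–05:25, 06:30–09:45, 11:25–12:50.
That is 3 disjoint pieces.

3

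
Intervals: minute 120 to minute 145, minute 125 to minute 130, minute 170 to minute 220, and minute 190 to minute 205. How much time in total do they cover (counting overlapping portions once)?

75 minutes

Merged: minute 120 to minute 145, minute 170 to minute 220.
Lengths: 25 minutes + 50 minutes = 75 minutes.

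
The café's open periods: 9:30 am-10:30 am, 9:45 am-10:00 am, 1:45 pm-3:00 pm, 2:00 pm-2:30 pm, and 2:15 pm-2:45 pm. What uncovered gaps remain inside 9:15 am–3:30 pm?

9:15 am–9:30 am, 10:30 am–1:45 pm, 3:00 pm–3:30 pm

Covered (merged): 9:30 am–10:30 am, 1:45 pm–3:00 pm.
Uncovered inside 9:15 am–3:30 pm: 9:15 am–9:30 am, 10:30 am–1:45 pm, 3:00 pm–3:30 pm.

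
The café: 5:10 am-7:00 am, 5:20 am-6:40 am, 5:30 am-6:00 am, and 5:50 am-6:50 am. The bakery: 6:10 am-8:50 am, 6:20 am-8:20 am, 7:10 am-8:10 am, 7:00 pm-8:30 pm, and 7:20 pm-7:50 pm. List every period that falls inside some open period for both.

First set merges to 5:10 am–7:00 am.
Second set merges to 6:10 am–8:50 am, 7:00 pm–8:30 pm.
5:10 am–7:00 am overlaps B on 6:10 am–7:00 am.

6:10 am–7:00 am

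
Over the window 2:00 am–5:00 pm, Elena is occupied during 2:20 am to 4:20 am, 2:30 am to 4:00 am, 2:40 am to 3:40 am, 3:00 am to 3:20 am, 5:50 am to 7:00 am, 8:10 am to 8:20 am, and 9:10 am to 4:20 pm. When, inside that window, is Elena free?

2:00 am–2:20 am, 4:20 am–5:50 am, 7:00 am–8:10 am, 8:20 am–9:10 am, 4:20 pm–5:00 pm

After merging, the occupied span is 2:20 am–4:20 am, 5:50 am–7:00 am, 8:10 am–8:20 am, 9:10 am–4:20 pm.
Uncovered inside 2:00 am–5:00 pm: 2:00 am–2:20 am, 4:20 am–5:50 am, 7:00 am–8:10 am, 8:20 am–9:10 am, 4:20 pm–5:00 pm.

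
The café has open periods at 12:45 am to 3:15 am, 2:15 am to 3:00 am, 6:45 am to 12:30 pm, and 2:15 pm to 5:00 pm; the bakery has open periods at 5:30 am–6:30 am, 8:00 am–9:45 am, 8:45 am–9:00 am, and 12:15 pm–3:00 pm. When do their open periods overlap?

A, merged: 12:45 am-3:15 am, 6:45 am-12:30 pm, 2:15 pm-5:00 pm.
B, merged: 5:30 am-6:30 am, 8:00 am-9:45 am, 12:15 pm-3:00 pm.
12:45 am-3:15 am: no overlap with the second set.
6:45 am-12:30 pm meets the second set on 8:00 am-9:45 am, 12:15 pm-12:30 pm.
2:15 pm-5:00 pm meets the second set on 2:15 pm-3:00 pm.

8:00 am-9:45 am, 12:15 pm-12:30 pm, 2:15 pm-3:00 pm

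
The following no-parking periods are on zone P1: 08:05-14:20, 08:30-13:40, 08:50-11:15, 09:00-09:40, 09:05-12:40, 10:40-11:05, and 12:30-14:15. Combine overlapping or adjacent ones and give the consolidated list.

08:05-14:20

08:30-13:40 overlaps/touches 08:05-14:20 → extend to 08:05-14:20.
08:50-11:15 overlaps/touches 08:05-14:20 → extend to 08:05-14:20.
09:00-09:40 overlaps/touches 08:05-14:20 → extend to 08:05-14:20.
09:05-12:40 overlaps/touches 08:05-14:20 → extend to 08:05-14:20.
10:40-11:05 overlaps/touches 08:05-14:20 → extend to 08:05-14:20.
12:30-14:15 overlaps/touches 08:05-14:20 → extend to 08:05-14:20.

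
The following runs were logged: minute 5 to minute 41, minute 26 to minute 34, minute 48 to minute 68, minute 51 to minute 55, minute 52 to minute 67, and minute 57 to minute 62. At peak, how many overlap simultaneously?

Walk the sorted start/end points keeping a running depth.
The depth first hits 3 at minute 52.

3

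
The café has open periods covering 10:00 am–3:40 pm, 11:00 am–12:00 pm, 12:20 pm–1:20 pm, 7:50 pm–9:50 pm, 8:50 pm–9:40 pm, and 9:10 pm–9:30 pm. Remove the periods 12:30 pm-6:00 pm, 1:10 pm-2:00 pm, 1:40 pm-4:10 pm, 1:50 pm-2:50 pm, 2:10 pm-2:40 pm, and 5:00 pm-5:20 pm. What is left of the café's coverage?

10:00 am–12:30 pm, 7:50 pm–9:50 pm

A, merged: 10:00 am–3:40 pm, 7:50 pm–9:50 pm.
B, merged: 12:30 pm–6:00 pm.
10:00 am–3:40 pm \ B = 10:00 am–12:30 pm.
7:50 pm–9:50 pm: nothing removed.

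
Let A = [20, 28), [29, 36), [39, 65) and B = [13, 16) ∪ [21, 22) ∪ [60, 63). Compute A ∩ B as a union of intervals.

[21, 22) ∪ [60, 63)

[20, 28) ∩ B → [21, 22).
[29, 36) meets no B interval.
[39, 65) ∩ B → [60, 63).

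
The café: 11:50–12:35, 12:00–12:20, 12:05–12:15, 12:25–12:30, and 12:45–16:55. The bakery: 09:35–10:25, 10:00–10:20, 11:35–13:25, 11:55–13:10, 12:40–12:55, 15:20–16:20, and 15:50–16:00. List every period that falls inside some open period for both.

11:50-12:35, 12:45-13:25, 15:20-16:20

First set merges to 11:50-12:35, 12:45-16:55.
Second set merges to 09:35-10:25, 11:35-13:25, 15:20-16:20.
11:50-12:35 ∩ B → 11:50-12:35.
12:45-16:55 ∩ B → 12:45-13:25, 15:20-16:20.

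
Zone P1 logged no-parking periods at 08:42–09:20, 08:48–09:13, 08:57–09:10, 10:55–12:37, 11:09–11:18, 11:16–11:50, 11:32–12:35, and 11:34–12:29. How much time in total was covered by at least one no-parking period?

2 h 20 min

Merged: 08:42–09:20, 10:55–12:37.
Lengths: 38 min + 1 h 42 min = 2 h 20 min.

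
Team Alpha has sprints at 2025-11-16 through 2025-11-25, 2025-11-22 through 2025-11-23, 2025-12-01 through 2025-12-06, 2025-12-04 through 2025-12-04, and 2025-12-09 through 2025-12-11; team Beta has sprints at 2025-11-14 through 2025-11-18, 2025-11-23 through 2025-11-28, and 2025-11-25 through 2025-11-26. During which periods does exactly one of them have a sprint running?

2025-11-14 through 2025-11-15, 2025-11-19 through 2025-11-22, 2025-11-26 through 2025-11-28, 2025-12-01 through 2025-12-06, 2025-12-09 through 2025-12-11

First set merges to 2025-11-16 through 2025-11-25, 2025-12-01 through 2025-12-06, 2025-12-09 through 2025-12-11.
Second set merges to 2025-11-14 through 2025-11-18, 2025-11-23 through 2025-11-28.
Only in the first: 2025-11-19 through 2025-11-22, 2025-12-01 through 2025-12-06, 2025-12-09 through 2025-12-11.
Only in the second: 2025-11-14 through 2025-11-15, 2025-11-26 through 2025-11-28.
Together these are the periods covered by exactly one.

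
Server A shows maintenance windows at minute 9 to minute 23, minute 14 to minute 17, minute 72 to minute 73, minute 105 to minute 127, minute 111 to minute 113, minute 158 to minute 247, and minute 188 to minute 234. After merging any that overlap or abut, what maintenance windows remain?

minute 9 to minute 23, minute 72 to minute 73, minute 105 to minute 127, minute 158 to minute 247

minute 14 to minute 17 overlaps/touches minute 9 to minute 23 → extend to minute 9 to minute 23.
minute 72 to minute 73 is disjoint → start new block.
minute 105 to minute 127 is disjoint → start new block.
minute 111 to minute 113 overlaps/touches minute 105 to minute 127 → extend to minute 105 to minute 127.
minute 158 to minute 247 is disjoint → start new block.
minute 188 to minute 234 overlaps/touches minute 158 to minute 247 → extend to minute 158 to minute 247.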